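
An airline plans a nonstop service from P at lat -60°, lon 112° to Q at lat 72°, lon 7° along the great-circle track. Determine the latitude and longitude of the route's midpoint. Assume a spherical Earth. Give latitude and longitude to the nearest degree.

Write both endpoints as unit vectors p₁, p₂ with components (cos φ cos λ, cos φ sin λ, sin φ).
The central angle between the endpoints is δ = arccos(p₁·p₂) ≈ 2.613 rad (149.7°).
Interpolate at f = 1/2 with slerp weights a = sin((1−f)δ)/sin δ ≈ 1.915, b = sin(fδ)/sin δ ≈ 1.915.
p = a·p₁ + b·p₂ ≈ (0.229, 0.960, 0.163); φ = arcsin(p_z) ≈ 9.37°, λ = atan2(p_y, p_x) ≈ 76.60°.

≈ lat 9°, lon 77°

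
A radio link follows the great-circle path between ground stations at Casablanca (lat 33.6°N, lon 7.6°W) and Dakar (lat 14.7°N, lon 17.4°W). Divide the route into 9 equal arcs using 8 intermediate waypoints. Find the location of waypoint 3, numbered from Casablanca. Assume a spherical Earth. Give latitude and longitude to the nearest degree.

≈ lat 27°N, lon 11°W

From cos δ = sin φ₁ sin φ₂ + cos φ₁ cos φ₂ cos Δλ, the central angle is δ ≈ 0.364 rad (20.9°).
Interpolate at f = 3/9 with slerp weights a = sin((1−f)δ)/sin δ ≈ 0.675, b = sin(fδ)/sin δ ≈ 0.340.
p = a·p₁ + b·p₂ ≈ (0.871, -0.173, 0.460); φ = arcsin(p_z) ≈ 27.37°, λ = atan2(p_y, p_x) ≈ -11.21°.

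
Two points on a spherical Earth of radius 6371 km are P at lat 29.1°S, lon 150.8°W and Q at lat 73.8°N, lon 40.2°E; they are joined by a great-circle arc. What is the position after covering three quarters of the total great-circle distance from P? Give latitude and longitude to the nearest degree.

≈ lat 72°N, lon 164°W

Write both endpoints as unit vectors p₁, p₂ with components (cos φ cos λ, cos φ sin λ, sin φ).
The central angle between the endpoints is δ = arccos(p₁·p₂) ≈ 2.355 rad (134.9°).
Interpolate at f = 3/4 with slerp weights a = sin((1−f)δ)/sin δ ≈ 0.784, b = sin(fδ)/sin δ ≈ 1.386.
p = a·p₁ + b·p₂ ≈ (-0.303, -0.085, 0.949); φ = arcsin(p_z) ≈ 71.66°, λ = atan2(p_y, p_x) ≈ -164.36°.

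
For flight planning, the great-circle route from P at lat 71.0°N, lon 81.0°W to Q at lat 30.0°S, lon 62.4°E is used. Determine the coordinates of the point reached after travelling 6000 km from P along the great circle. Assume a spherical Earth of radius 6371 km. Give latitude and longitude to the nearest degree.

Write both endpoints as unit vectors p₁, p₂ with components (cos φ cos λ, cos φ sin λ, sin φ).
The central angle between the endpoints is δ = arccos(p₁·p₂) ≈ 2.345 rad (134.4°). The total great-circle distance is δ·R ≈ 2.345 × 6371 ≈ 14940 km, so the target fraction is f = 6000/14940 ≈ 0.402.
Interpolate at f ≈ 0.402 with slerp weights a = sin((1−f)δ)/sin δ ≈ 1.379, b = sin(fδ)/sin δ ≈ 1.131.
p = a·p₁ + b·p₂ ≈ (0.524, 0.425, 0.738); φ = arcsin(p_z) ≈ 47.60°, λ = atan2(p_y, p_x) ≈ 39.01°.

≈ lat 48°N, lon 39°E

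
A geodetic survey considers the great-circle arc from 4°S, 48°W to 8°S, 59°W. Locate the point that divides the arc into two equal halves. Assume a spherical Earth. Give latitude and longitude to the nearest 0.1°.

Write both endpoints as unit vectors p₁, p₂ with components (cos φ cos λ, cos φ sin λ, sin φ).
The central angle between the endpoints is δ = arccos(p₁·p₂) ≈ 0.203 rad (11.6°).
Interpolate at f = 1/2 with slerp weights a = sin((1−f)δ)/sin δ ≈ 0.503, b = sin(fδ)/sin δ ≈ 0.503.
p = a·p₁ + b·p₂ ≈ (0.592, -0.799, -0.105); φ = arcsin(p_z) ≈ -6.03°, λ = atan2(p_y, p_x) ≈ -53.48°.

≈ 6.0°S, 53.5°W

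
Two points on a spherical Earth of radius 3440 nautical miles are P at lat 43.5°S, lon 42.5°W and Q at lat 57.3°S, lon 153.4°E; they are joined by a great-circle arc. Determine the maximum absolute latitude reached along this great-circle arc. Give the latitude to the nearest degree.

≈ 84°S

The great circle lies in the plane with unit normal n̂ = (p₁ × p₂)/|p₁ × p₂|.
Here n̂_z ≈ -0.110; the vertex latitude is φ_max = arccos|n̂_z| ≈ 83.7°.
Check via Clairaut: cos φ_max = |cos φ₁| · sin C = cos(43.5°)·sin(171.3°) ≈ 0.110, again giving ≈ 83.7°.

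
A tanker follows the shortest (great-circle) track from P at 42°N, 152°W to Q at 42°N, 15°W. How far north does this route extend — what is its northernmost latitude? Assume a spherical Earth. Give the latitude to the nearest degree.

≈ 68°N

The great circle lies in the plane with unit normal n̂ = (p₁ × p₂)/|p₁ × p₂|.
Here n̂_z ≈ +0.377; the vertex latitude is φ_max = arccos|n̂_z| ≈ 67.9°.
Check via Clairaut: cos φ_max = |cos φ₁| · sin C = cos(42.0°)·sin(30.5°) ≈ 0.377, again giving ≈ 67.9°.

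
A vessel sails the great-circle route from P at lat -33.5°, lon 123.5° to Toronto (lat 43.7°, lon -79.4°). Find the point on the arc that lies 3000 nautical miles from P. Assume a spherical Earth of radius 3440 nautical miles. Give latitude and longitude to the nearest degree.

Write both endpoints as unit vectors p₁, p₂ with components (cos φ cos λ, cos φ sin λ, sin φ).
The central angle between the endpoints is δ = arccos(p₁·p₂) ≈ 2.784 rad (159.5°). The total great-circle distance is δ·R ≈ 2.784 × 3440 ≈ 9576 nmi, so the target fraction is f = 3000/9576 ≈ 0.313.
Interpolate at f ≈ 0.313 with slerp weights a = sin((1−f)δ)/sin δ ≈ 2.691, b = sin(fδ)/sin δ ≈ 2.186.
p = a·p₁ + b·p₂ ≈ (-0.948, 0.318, 0.025); φ = arcsin(p_z) ≈ 1.44°, λ = atan2(p_y, p_x) ≈ 161.47°.

≈ lat 1°, lon 161°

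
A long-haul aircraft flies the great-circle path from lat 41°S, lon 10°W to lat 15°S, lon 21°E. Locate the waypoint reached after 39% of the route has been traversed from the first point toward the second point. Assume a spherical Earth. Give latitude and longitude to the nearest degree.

≈ lat 32°S, lon 4°E

Write both endpoints as unit vectors p₁, p₂ with components (cos φ cos λ, cos φ sin λ, sin φ).
The central angle between the endpoints is δ = arccos(p₁·p₂) ≈ 0.652 rad (37.4°).
Interpolate at f = 0.39 with slerp weights a = sin((1−f)δ)/sin δ ≈ 0.638, b = sin(fδ)/sin δ ≈ 0.415.
p = a·p₁ + b·p₂ ≈ (0.848, 0.060, -0.526); φ = arcsin(p_z) ≈ -31.74°, λ = atan2(p_y, p_x) ≈ 4.04°.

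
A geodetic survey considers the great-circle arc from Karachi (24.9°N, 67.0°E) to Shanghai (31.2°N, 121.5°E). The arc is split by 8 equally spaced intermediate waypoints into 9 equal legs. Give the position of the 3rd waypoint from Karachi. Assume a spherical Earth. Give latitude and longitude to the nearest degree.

The haversine formula gives a central angle δ ≈ 0.838 rad (48.0°) between the endpoints.
Interpolate at f = 3/9 with slerp weights a = sin((1−f)δ)/sin δ ≈ 0.713, b = sin(fδ)/sin δ ≈ 0.371.
p = a·p₁ + b·p₂ ≈ (0.087, 0.866, 0.492); φ = arcsin(p_z) ≈ 29.50°, λ = atan2(p_y, p_x) ≈ 84.27°.

≈ (30°N, 84°E)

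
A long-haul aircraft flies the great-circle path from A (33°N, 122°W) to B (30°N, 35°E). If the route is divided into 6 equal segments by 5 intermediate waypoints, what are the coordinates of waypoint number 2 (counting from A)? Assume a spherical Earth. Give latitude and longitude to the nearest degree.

≈ (65°N, 89°W)

Write both endpoints as unit vectors p₁, p₂ with components (cos φ cos λ, cos φ sin λ, sin φ).
The central angle between the endpoints is δ = arccos(p₁·p₂) ≈ 1.978 rad (113.3°).
Interpolate at f = 2/6 with slerp weights a = sin((1−f)δ)/sin δ ≈ 1.055, b = sin(fδ)/sin δ ≈ 0.667.
p = a·p₁ + b·p₂ ≈ (0.005, -0.419, 0.908); φ = arcsin(p_z) ≈ 65.24°, λ = atan2(p_y, p_x) ≈ -89.37°.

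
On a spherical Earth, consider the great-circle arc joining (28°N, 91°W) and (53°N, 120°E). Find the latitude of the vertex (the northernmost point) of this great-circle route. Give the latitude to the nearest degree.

The great circle lies in the plane with unit normal n̂ = (p₁ × p₂)/|p₁ × p₂|.
Here n̂_z ≈ -0.275; the vertex latitude is φ_max = arccos|n̂_z| ≈ 74.1°.
Check via Clairaut: cos φ_max = |cos φ₁| · sin C = cos(28.0°)·sin(18.1°) ≈ 0.275, again giving ≈ 74.1°.

≈ 74°N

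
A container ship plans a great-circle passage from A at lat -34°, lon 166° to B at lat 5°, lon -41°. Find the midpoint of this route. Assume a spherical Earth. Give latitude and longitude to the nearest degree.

≈ lat -46°, lon -97°

Write both endpoints as unit vectors p₁, p₂ with components (cos φ cos λ, cos φ sin λ, sin φ).
The central angle between the endpoints is δ = arccos(p₁·p₂) ≈ 2.473 rad (141.7°).
Interpolate at f = 1/2 with slerp weights a = sin((1−f)δ)/sin δ ≈ 1.524, b = sin(fδ)/sin δ ≈ 1.524.
p = a·p₁ + b·p₂ ≈ (-0.080, -0.690, -0.719); φ = arcsin(p_z) ≈ -45.99°, λ = atan2(p_y, p_x) ≈ -96.62°.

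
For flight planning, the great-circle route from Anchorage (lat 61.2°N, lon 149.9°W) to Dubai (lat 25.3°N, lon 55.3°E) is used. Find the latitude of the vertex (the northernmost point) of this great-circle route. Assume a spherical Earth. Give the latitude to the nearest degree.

The great circle lies in the plane with unit normal n̂ = (p₁ × p₂)/|p₁ × p₂|.
Here n̂_z ≈ -0.185; the vertex latitude is φ_max = arccos|n̂_z| ≈ 79.3°.

≈ 79°N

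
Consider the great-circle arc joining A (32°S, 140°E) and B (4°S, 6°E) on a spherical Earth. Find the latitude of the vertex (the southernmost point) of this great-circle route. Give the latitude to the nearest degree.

≈ 43°S

The great circle lies in the plane with unit normal n̂ = (p₁ × p₂)/|p₁ × p₂|.
Here n̂_z ≈ -0.729; the vertex latitude is φ_max = arccos|n̂_z| ≈ 43.2°.
Check via Clairaut: cos φ_max = |cos φ₁| · sin C = cos(32.0°)·sin(120.7°) ≈ 0.729, again giving ≈ 43.2°.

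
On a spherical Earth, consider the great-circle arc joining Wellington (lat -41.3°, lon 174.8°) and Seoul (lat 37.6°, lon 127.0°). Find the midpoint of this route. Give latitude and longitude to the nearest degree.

Write both endpoints as unit vectors p₁, p₂ with components (cos φ cos λ, cos φ sin λ, sin φ).
The central angle between the endpoints is δ = arccos(p₁·p₂) ≈ 1.574 rad (90.2°).
Interpolate at f = 1/2 with slerp weights a = sin((1−f)δ)/sin δ ≈ 0.708, b = sin(fδ)/sin δ ≈ 0.708.
p = a·p₁ + b·p₂ ≈ (-0.867, 0.496, -0.035); φ = arcsin(p_z) ≈ -2.02°, λ = atan2(p_y, p_x) ≈ 150.23°.

≈ lat -2°, lon 150°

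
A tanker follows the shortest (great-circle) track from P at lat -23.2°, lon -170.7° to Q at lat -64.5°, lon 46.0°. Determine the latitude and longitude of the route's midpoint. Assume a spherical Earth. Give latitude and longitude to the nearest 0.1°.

≈ lat -64.1°, lon 165.2°

The haversine formula gives a central angle δ ≈ 1.532 rad (87.8°) between the endpoints.
Interpolate at f = 1/2 with slerp weights a = sin((1−f)δ)/sin δ ≈ 0.694, b = sin(fδ)/sin δ ≈ 0.694.
p = a·p₁ + b·p₂ ≈ (-0.422, 0.112, -0.900); φ = arcsin(p_z) ≈ -64.12°, λ = atan2(p_y, p_x) ≈ 165.16°.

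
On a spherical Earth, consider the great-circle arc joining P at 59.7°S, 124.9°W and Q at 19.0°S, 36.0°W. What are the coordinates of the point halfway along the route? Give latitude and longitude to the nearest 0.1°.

Write both endpoints as unit vectors p₁, p₂ with components (cos φ cos λ, cos φ sin λ, sin φ).
The central angle between the endpoints is δ = arccos(p₁·p₂) ≈ 1.276 rad (73.1°).
Interpolate at f = 1/2 with slerp weights a = sin((1−f)δ)/sin δ ≈ 0.623, b = sin(fδ)/sin δ ≈ 0.623.
p = a·p₁ + b·p₂ ≈ (0.296, -0.604, -0.740); φ = arcsin(p_z) ≈ -47.74°, λ = atan2(p_y, p_x) ≈ -63.84°.

≈ 47.7°S, 63.8°W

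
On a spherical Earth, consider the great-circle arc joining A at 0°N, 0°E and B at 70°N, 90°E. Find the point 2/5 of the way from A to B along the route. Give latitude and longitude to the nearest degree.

The haversine formula gives a central angle δ ≈ 1.571 rad (90.0°) between the endpoints.
Interpolate at f = 2/5 with slerp weights a = sin((1−f)δ)/sin δ ≈ 0.809, b = sin(fδ)/sin δ ≈ 0.588.
p = a·p₁ + b·p₂ ≈ (0.809, 0.201, 0.552); φ = arcsin(p_z) ≈ 33.53°, λ = atan2(p_y, p_x) ≈ 13.95°.

≈ 34°N, 14°E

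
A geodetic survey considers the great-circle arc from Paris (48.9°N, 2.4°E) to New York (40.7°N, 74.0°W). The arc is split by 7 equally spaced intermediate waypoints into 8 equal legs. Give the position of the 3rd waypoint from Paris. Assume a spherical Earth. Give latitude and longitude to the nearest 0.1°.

≈ 52.3°N, 28.4°W

Write both endpoints as unit vectors p₁, p₂ with components (cos φ cos λ, cos φ sin λ, sin φ).
The central angle between the endpoints is δ = arccos(p₁·p₂) ≈ 0.917 rad (52.5°).
Interpolate at f = 3/8 with slerp weights a = sin((1−f)δ)/sin δ ≈ 0.683, b = sin(fδ)/sin δ ≈ 0.425.
p = a·p₁ + b·p₂ ≈ (0.537, -0.291, 0.792); φ = arcsin(p_z) ≈ 52.34°, λ = atan2(p_y, p_x) ≈ -28.41°.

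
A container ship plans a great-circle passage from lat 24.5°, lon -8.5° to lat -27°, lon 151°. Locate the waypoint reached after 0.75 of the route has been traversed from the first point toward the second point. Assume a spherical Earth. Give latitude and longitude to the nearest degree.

Convert each endpoint to a unit vector on the sphere (x = cos φ cos λ, y = cos φ sin λ, z = sin φ).
The central angle between the endpoints is δ = arccos(p₁·p₂) ≈ 2.817 rad (161.4°).
Interpolate at f = 0.75 with slerp weights a = sin((1−f)δ)/sin δ ≈ 2.029, b = sin(fδ)/sin δ ≈ 2.685.
p = a·p₁ + b·p₂ ≈ (-0.266, 0.887, -0.378); φ = arcsin(p_z) ≈ -22.18°, λ = atan2(p_y, p_x) ≈ 106.72°.

≈ lat -22°, lon 107°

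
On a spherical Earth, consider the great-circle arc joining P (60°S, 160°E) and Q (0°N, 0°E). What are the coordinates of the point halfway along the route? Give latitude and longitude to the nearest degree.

≈ (57°S, 18°E)

From cos δ = sin φ₁ sin φ₂ + cos φ₁ cos φ₂ cos Δλ, the central angle is δ ≈ 2.060 rad (118.0°).
Interpolate at f = 1/2 with slerp weights a = sin((1−f)δ)/sin δ ≈ 0.971, b = sin(fδ)/sin δ ≈ 0.971.
p = a·p₁ + b·p₂ ≈ (0.515, 0.166, -0.841); φ = arcsin(p_z) ≈ -57.25°, λ = atan2(p_y, p_x) ≈ 17.88°.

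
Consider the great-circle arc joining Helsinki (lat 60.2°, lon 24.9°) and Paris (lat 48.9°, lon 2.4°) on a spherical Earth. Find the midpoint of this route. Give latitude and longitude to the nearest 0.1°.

The haversine formula gives a central angle δ ≈ 0.299 rad (17.1°) between the endpoints.
Interpolate at f = 1/2 with slerp weights a = sin((1−f)δ)/sin δ ≈ 0.506, b = sin(fδ)/sin δ ≈ 0.506.
p = a·p₁ + b·p₂ ≈ (0.560, 0.120, 0.820); φ = arcsin(p_z) ≈ 55.06°, λ = atan2(p_y, p_x) ≈ 12.07°.

≈ lat 55.1°, lon 12.1°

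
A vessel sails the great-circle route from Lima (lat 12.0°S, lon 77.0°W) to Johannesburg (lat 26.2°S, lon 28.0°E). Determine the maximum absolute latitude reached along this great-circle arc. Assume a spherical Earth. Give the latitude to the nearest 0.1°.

The great circle lies in the plane with unit normal n̂ = (p₁ × p₂)/|p₁ × p₂|.
Here n̂_z ≈ +0.856; the vertex latitude is φ_max = arccos|n̂_z| ≈ 31.2°.

≈ 31.2°S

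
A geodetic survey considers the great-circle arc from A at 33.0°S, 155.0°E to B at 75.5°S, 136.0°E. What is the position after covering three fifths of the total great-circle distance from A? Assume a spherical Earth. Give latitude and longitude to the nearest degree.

From cos δ = sin φ₁ sin φ₂ + cos φ₁ cos φ₂ cos Δλ, the central angle is δ ≈ 0.759 rad (43.5°).
Interpolate at f = 3/5 with slerp weights a = sin((1−f)δ)/sin δ ≈ 0.434, b = sin(fδ)/sin δ ≈ 0.639.
p = a·p₁ + b·p₂ ≈ (-0.445, 0.265, -0.855); φ = arcsin(p_z) ≈ -58.79°, λ = atan2(p_y, p_x) ≈ 149.23°.

≈ 59°S, 149°E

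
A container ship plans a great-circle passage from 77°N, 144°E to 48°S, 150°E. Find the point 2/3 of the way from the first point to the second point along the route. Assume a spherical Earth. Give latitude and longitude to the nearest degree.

≈ 6°S, 149°E

Convert each endpoint to a unit vector on the sphere (x = cos φ cos λ, y = cos φ sin λ, z = sin φ).
The central angle between the endpoints is δ = arccos(p₁·p₂) ≈ 2.183 rad (125.1°).
Interpolate at f = 2/3 with slerp weights a = sin((1−f)δ)/sin δ ≈ 0.812, b = sin(fδ)/sin δ ≈ 1.213.
p = a·p₁ + b·p₂ ≈ (-0.851, 0.513, -0.110); φ = arcsin(p_z) ≈ -6.32°, λ = atan2(p_y, p_x) ≈ 148.90°.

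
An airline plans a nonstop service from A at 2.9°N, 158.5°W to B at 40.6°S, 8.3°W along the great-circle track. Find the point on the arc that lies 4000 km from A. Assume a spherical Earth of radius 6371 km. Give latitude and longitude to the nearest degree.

Write both endpoints as unit vectors p₁, p₂ with components (cos φ cos λ, cos φ sin λ, sin φ).
The central angle between the endpoints is δ = arccos(p₁·p₂) ≈ 2.334 rad (133.7°). The total great-circle distance is δ·R ≈ 2.334 × 6371 ≈ 14867 km, so the target fraction is f = 4000/14867 ≈ 0.269.
Interpolate at f ≈ 0.269 with slerp weights a = sin((1−f)δ)/sin δ ≈ 1.371, b = sin(fδ)/sin δ ≈ 0.813.
p = a·p₁ + b·p₂ ≈ (-0.663, -0.591, -0.459); φ = arcsin(p_z) ≈ -27.35°, λ = atan2(p_y, p_x) ≈ -138.31°.

≈ 27°S, 138°W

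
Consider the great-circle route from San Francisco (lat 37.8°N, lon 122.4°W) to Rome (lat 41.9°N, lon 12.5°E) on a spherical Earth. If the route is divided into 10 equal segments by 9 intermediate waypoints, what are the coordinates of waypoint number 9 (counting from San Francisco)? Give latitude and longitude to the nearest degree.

Write both endpoints as unit vectors p₁, p₂ with components (cos φ cos λ, cos φ sin λ, sin φ).
The central angle between the endpoints is δ = arccos(p₁·p₂) ≈ 1.577 rad (90.3°).
Interpolate at f = 9/10 with slerp weights a = sin((1−f)δ)/sin δ ≈ 0.157, b = sin(fδ)/sin δ ≈ 0.989.
p = a·p₁ + b·p₂ ≈ (0.652, 0.054, 0.756); φ = arcsin(p_z) ≈ 49.15°, λ = atan2(p_y, p_x) ≈ 4.78°.

≈ lat 49°N, lon 5°E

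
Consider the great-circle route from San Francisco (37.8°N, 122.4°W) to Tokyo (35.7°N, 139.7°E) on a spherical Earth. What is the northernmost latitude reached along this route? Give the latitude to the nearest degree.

The great circle lies in the plane with unit normal n̂ = (p₁ × p₂)/|p₁ × p₂|.
Here n̂_z ≈ -0.660; the vertex latitude is φ_max = arccos|n̂_z| ≈ 48.7°.
Check via Clairaut: cos φ_max = |cos φ₁| · sin C = cos(37.8°)·sin(56.6°) ≈ 0.660, again giving ≈ 48.7°.

≈ 49°N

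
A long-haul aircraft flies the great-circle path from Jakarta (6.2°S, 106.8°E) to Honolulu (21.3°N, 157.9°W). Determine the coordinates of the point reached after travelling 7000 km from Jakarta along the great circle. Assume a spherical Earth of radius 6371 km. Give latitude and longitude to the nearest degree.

Write both endpoints as unit vectors p₁, p₂ with components (cos φ cos λ, cos φ sin λ, sin φ).
The central angle between the endpoints is δ = arccos(p₁·p₂) ≈ 1.696 rad (97.2°). The total great-circle distance is δ·R ≈ 1.696 × 6371 ≈ 10805 km, so the target fraction is f = 7000/10805 ≈ 0.648.
Interpolate at f ≈ 0.648 with slerp weights a = sin((1−f)δ)/sin δ ≈ 0.567, b = sin(fδ)/sin δ ≈ 0.898.
p = a·p₁ + b·p₂ ≈ (-0.938, 0.225, 0.265); φ = arcsin(p_z) ≈ 15.36°, λ = atan2(p_y, p_x) ≈ 166.52°.

≈ 15°N, 167°E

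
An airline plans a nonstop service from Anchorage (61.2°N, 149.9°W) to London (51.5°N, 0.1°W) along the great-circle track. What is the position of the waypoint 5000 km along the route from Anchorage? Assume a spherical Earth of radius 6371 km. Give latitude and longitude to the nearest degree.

From cos δ = sin φ₁ sin φ₂ + cos φ₁ cos φ₂ cos Δλ, the central angle is δ ≈ 1.130 rad (64.7°). The total great-circle distance is δ·R ≈ 1.130 × 6371 ≈ 7200 km, so the target fraction is f = 5000/7200 ≈ 0.694.
Interpolate at f ≈ 0.694 with slerp weights a = sin((1−f)δ)/sin δ ≈ 0.374, b = sin(fδ)/sin δ ≈ 0.781.
p = a·p₁ + b·p₂ ≈ (0.330, -0.091, 0.939); φ = arcsin(p_z) ≈ 69.95°, λ = atan2(p_y, p_x) ≈ -15.44°.

≈ 70°N, 15°W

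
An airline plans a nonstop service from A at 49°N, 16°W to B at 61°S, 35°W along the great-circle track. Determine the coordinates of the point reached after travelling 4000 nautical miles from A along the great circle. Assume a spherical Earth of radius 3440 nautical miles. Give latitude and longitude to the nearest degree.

Convert each endpoint to a unit vector on the sphere (x = cos φ cos λ, y = cos φ sin λ, z = sin φ).
The central angle between the endpoints is δ = arccos(p₁·p₂) ≈ 1.938 rad (111.1°). The total great-circle distance is δ·R ≈ 1.938 × 3440 ≈ 6668 nmi, so the target fraction is f = 4000/6668 ≈ 0.600.
Interpolate at f ≈ 0.600 with slerp weights a = sin((1−f)δ)/sin δ ≈ 0.750, b = sin(fδ)/sin δ ≈ 0.984.
p = a·p₁ + b·p₂ ≈ (0.864, -0.409, -0.294); φ = arcsin(p_z) ≈ -17.10°, λ = atan2(p_y, p_x) ≈ -25.35°.

≈ 17°S, 25°W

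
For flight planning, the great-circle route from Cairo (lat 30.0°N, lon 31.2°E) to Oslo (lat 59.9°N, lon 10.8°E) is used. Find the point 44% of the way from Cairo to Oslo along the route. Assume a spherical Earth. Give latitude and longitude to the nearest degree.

≈ lat 44°N, lon 25°E

The haversine formula gives a central angle δ ≈ 0.574 rad (32.9°) between the endpoints.
Interpolate at f = 0.44 with slerp weights a = sin((1−f)δ)/sin δ ≈ 0.582, b = sin(fδ)/sin δ ≈ 0.460.
p = a·p₁ + b·p₂ ≈ (0.658, 0.304, 0.689); φ = arcsin(p_z) ≈ 43.56°, λ = atan2(p_y, p_x) ≈ 24.83°.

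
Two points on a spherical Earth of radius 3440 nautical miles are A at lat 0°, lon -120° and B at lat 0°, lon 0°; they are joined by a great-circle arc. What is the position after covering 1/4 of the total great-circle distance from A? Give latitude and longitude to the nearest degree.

Write both endpoints as unit vectors p₁, p₂ with components (cos φ cos λ, cos φ sin λ, sin φ).
The central angle between the endpoints is δ = arccos(p₁·p₂) ≈ 2.094 rad (120.0°).
Interpolate at f = 1/4 with slerp weights a = sin((1−f)δ)/sin δ ≈ 1.155, b = sin(fδ)/sin δ ≈ 0.577.
p = a·p₁ + b·p₂ ≈ (0.000, -1.000, 0.000); φ = arcsin(p_z) ≈ 0.00°, λ = atan2(p_y, p_x) ≈ -90.00°.

≈ lat 0°, lon -90°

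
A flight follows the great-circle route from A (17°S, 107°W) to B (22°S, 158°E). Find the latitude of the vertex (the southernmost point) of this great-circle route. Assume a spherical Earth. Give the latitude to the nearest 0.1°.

≈ 27.9°S

The great circle lies in the plane with unit normal n̂ = (p₁ × p₂)/|p₁ × p₂|.
Here n̂_z ≈ -0.884; the vertex latitude is φ_max = arccos|n̂_z| ≈ 27.9°.
Check via Clairaut: cos φ_max = |cos φ₁| · sin C = cos(17.0°)·sin(112.5°) ≈ 0.884, again giving ≈ 27.9°.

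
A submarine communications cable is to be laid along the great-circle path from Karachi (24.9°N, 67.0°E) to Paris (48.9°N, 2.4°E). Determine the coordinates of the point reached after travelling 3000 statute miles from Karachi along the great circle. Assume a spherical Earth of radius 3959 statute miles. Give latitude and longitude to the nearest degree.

From cos δ = sin φ₁ sin φ₂ + cos φ₁ cos φ₂ cos Δλ, the central angle is δ ≈ 0.961 rad (55.0°). The total great-circle distance is δ·R ≈ 0.961 × 3959 ≈ 3803 mi, so the target fraction is f = 3000/3803 ≈ 0.789.
Interpolate at f ≈ 0.789 with slerp weights a = sin((1−f)δ)/sin δ ≈ 0.246, b = sin(fδ)/sin δ ≈ 0.839.
p = a·p₁ + b·p₂ ≈ (0.638, 0.228, 0.735); φ = arcsin(p_z) ≈ 47.35°, λ = atan2(p_y, p_x) ≈ 19.69°.

≈ (47°N, 20°E)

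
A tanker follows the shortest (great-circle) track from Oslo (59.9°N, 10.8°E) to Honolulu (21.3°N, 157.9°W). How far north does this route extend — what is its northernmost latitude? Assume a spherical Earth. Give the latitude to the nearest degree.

The great circle lies in the plane with unit normal n̂ = (p₁ × p₂)/|p₁ × p₂|.
Here n̂_z ≈ -0.093; the vertex latitude is φ_max = arccos|n̂_z| ≈ 84.7°.
Check via Clairaut: cos φ_max = |cos φ₁| · sin C = cos(59.9°)·sin(10.6°) ≈ 0.093, again giving ≈ 84.7°.

≈ 85°N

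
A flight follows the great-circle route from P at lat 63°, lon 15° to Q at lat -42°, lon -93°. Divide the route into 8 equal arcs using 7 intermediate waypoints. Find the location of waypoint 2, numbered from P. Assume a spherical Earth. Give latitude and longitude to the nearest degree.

Convert each endpoint to a unit vector on the sphere (x = cos φ cos λ, y = cos φ sin λ, z = sin φ).
The central angle between the endpoints is δ = arccos(p₁·p₂) ≈ 2.347 rad (134.5°).
Interpolate at f = 2/8 with slerp weights a = sin((1−f)δ)/sin δ ≈ 1.376, b = sin(fδ)/sin δ ≈ 0.776.
p = a·p₁ + b·p₂ ≈ (0.573, -0.414, 0.707); φ = arcsin(p_z) ≈ 45.00°, λ = atan2(p_y, p_x) ≈ -35.83°.

≈ lat 45°, lon -36°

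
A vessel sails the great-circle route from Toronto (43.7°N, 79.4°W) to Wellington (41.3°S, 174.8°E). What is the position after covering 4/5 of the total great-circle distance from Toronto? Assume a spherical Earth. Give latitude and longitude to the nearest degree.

≈ 26°S, 161°W

Convert each endpoint to a unit vector on the sphere (x = cos φ cos λ, y = cos φ sin λ, z = sin φ).
The central angle between the endpoints is δ = arccos(p₁·p₂) ≈ 2.219 rad (127.1°).
Interpolate at f = 4/5 with slerp weights a = sin((1−f)δ)/sin δ ≈ 0.539, b = sin(fδ)/sin δ ≈ 1.228.
p = a·p₁ + b·p₂ ≈ (-0.847, -0.299, -0.439); φ = arcsin(p_z) ≈ -26.01°, λ = atan2(p_y, p_x) ≈ -160.55°.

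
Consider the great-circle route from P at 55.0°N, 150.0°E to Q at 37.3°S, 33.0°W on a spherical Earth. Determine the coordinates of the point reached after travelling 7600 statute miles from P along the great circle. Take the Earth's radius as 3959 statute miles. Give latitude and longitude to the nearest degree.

Convert each endpoint to a unit vector on the sphere (x = cos φ cos λ, y = cos φ sin λ, z = sin φ).
The central angle between the endpoints is δ = arccos(p₁·p₂) ≈ 2.831 rad (162.2°). The total great-circle distance is δ·R ≈ 2.831 × 3959 ≈ 11206 mi, so the target fraction is f = 7600/11206 ≈ 0.678.
Interpolate at f ≈ 0.678 with slerp weights a = sin((1−f)δ)/sin δ ≈ 2.582, b = sin(fδ)/sin δ ≈ 3.071.
p = a·p₁ + b·p₂ ≈ (0.766, -0.590, 0.254); φ = arcsin(p_z) ≈ 14.71°, λ = atan2(p_y, p_x) ≈ -37.60°.

≈ 15°N, 38°W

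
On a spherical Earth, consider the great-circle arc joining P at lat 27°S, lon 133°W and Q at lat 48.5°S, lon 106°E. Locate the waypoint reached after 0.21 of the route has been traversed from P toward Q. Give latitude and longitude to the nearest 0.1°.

From cos δ = sin φ₁ sin φ₂ + cos φ₁ cos φ₂ cos Δλ, the central angle is δ ≈ 1.535 rad (87.9°).
Interpolate at f = 0.21 with slerp weights a = sin((1−f)δ)/sin δ ≈ 0.937, b = sin(fδ)/sin δ ≈ 0.317.
p = a·p₁ + b·p₂ ≈ (-0.627, -0.409, -0.663); φ = arcsin(p_z) ≈ -41.52°, λ = atan2(p_y, p_x) ≈ -146.91°.

≈ lat 41.5°S, lon 146.9°W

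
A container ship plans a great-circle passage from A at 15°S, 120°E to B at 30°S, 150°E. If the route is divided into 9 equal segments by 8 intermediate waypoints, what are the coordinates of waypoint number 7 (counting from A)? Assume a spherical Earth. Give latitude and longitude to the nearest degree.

From cos δ = sin φ₁ sin φ₂ + cos φ₁ cos φ₂ cos Δλ, the central angle is δ ≈ 0.547 rad (31.4°).
Interpolate at f = 7/9 with slerp weights a = sin((1−f)δ)/sin δ ≈ 0.233, b = sin(fδ)/sin δ ≈ 0.794.
p = a·p₁ + b·p₂ ≈ (-0.708, 0.539, -0.457); φ = arcsin(p_z) ≈ -27.20°, λ = atan2(p_y, p_x) ≈ 142.73°.

≈ 27°S, 143°E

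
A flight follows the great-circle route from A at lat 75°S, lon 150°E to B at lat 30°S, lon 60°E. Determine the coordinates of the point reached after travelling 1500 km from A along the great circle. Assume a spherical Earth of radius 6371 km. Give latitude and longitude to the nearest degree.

Convert each endpoint to a unit vector on the sphere (x = cos φ cos λ, y = cos φ sin λ, z = sin φ).
The central angle between the endpoints is δ = arccos(p₁·p₂) ≈ 1.067 rad (61.1°). The total great-circle distance is δ·R ≈ 1.067 × 6371 ≈ 6796 km, so the target fraction is f = 1500/6796 ≈ 0.221.
Interpolate at f ≈ 0.221 with slerp weights a = sin((1−f)δ)/sin δ ≈ 0.844, b = sin(fδ)/sin δ ≈ 0.266.
p = a·p₁ + b·p₂ ≈ (-0.074, 0.309, -0.948); φ = arcsin(p_z) ≈ -71.48°, λ = atan2(p_y, p_x) ≈ 103.43°.

≈ lat 71°S, lon 103°E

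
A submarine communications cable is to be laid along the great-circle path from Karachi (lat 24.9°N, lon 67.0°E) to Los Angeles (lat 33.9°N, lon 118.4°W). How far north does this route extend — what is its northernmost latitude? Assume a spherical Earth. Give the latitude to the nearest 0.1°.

The great circle lies in the plane with unit normal n̂ = (p₁ × p₂)/|p₁ × p₂|.
Here n̂_z ≈ +0.083; the vertex latitude is φ_max = arccos|n̂_z| ≈ 85.3°.
Check via Clairaut: cos φ_max = |cos φ₁| · sin C = cos(24.9°)·sin(5.2°) ≈ 0.083, again giving ≈ 85.3°.

≈ 85.3°N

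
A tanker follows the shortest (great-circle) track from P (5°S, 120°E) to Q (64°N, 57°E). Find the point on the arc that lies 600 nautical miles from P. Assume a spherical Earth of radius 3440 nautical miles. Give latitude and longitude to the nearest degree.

≈ (4°N, 116°E)

From cos δ = sin φ₁ sin φ₂ + cos φ₁ cos φ₂ cos Δλ, the central angle is δ ≈ 1.451 rad (83.1°). The total great-circle distance is δ·R ≈ 1.451 × 3440 ≈ 4990 nmi, so the target fraction is f = 600/4990 ≈ 0.120.
Interpolate at f ≈ 0.120 with slerp weights a = sin((1−f)δ)/sin δ ≈ 0.964, b = sin(fδ)/sin δ ≈ 0.175.
p = a·p₁ + b·p₂ ≈ (-0.438, 0.896, 0.073); φ = arcsin(p_z) ≈ 4.19°, λ = atan2(p_y, p_x) ≈ 116.07°.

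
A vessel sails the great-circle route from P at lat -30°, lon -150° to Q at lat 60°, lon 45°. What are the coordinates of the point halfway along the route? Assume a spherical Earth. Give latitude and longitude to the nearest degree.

≈ lat 42°, lon -169°

The haversine formula gives a central angle δ ≈ 2.589 rad (148.4°) between the endpoints.
Interpolate at f = 1/2 with slerp weights a = sin((1−f)δ)/sin δ ≈ 1.834, b = sin(fδ)/sin δ ≈ 1.834.
p = a·p₁ + b·p₂ ≈ (-0.727, -0.146, 0.671); φ = arcsin(p_z) ≈ 42.15°, λ = atan2(p_y, p_x) ≈ -168.67°.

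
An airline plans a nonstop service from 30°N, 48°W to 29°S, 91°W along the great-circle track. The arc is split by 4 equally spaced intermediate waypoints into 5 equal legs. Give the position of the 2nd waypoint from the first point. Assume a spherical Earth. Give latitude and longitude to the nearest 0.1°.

≈ 6.6°N, 65.7°W

The haversine formula gives a central angle δ ≈ 1.254 rad (71.8°) between the endpoints.
Interpolate at f = 2/5 with slerp weights a = sin((1−f)δ)/sin δ ≈ 0.719, b = sin(fδ)/sin δ ≈ 0.506.
p = a·p₁ + b·p₂ ≈ (0.409, -0.905, 0.114); φ = arcsin(p_z) ≈ 6.56°, λ = atan2(p_y, p_x) ≈ -65.69°.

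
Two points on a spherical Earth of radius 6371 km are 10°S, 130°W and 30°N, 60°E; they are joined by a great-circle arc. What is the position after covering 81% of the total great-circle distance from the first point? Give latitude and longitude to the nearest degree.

≈ 55°N, 83°E

Convert each endpoint to a unit vector on the sphere (x = cos φ cos λ, y = cos φ sin λ, z = sin φ).
The central angle between the endpoints is δ = arccos(p₁·p₂) ≈ 2.756 rad (157.9°).
Interpolate at f = 0.81 with slerp weights a = sin((1−f)δ)/sin δ ≈ 1.331, b = sin(fδ)/sin δ ≈ 2.100.
p = a·p₁ + b·p₂ ≈ (0.067, 0.570, 0.819); φ = arcsin(p_z) ≈ 54.95°, λ = atan2(p_y, p_x) ≈ 83.35°.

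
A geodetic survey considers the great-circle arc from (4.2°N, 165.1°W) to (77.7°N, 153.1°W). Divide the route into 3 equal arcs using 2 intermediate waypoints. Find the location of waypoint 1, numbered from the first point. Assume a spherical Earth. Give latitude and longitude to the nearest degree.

Convert each endpoint to a unit vector on the sphere (x = cos φ cos λ, y = cos φ sin λ, z = sin φ).
The central angle between the endpoints is δ = arccos(p₁·p₂) ≈ 1.288 rad (73.8°).
Interpolate at f = 1/3 with slerp weights a = sin((1−f)δ)/sin δ ≈ 0.788, b = sin(fδ)/sin δ ≈ 0.433.
p = a·p₁ + b·p₂ ≈ (-0.842, -0.244, 0.481); φ = arcsin(p_z) ≈ 28.76°, λ = atan2(p_y, p_x) ≈ -163.85°.

≈ (29°N, 164°W)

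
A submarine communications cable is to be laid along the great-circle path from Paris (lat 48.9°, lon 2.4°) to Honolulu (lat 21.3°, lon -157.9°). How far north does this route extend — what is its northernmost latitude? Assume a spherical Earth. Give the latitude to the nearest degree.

≈ 77°

The great circle lies in the plane with unit normal n̂ = (p₁ × p₂)/|p₁ × p₂|.
Here n̂_z ≈ -0.217; the vertex latitude is φ_max = arccos|n̂_z| ≈ 77.5°.
Check via Clairaut: cos φ_max = |cos φ₁| · sin C = cos(48.9°)·sin(19.2°) ≈ 0.217, again giving ≈ 77.5°.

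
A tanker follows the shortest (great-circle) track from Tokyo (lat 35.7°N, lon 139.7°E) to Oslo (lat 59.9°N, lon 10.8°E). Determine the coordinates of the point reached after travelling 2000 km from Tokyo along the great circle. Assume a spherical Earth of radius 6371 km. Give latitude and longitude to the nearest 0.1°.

≈ lat 51.7°N, lon 128.1°E

From cos δ = sin φ₁ sin φ₂ + cos φ₁ cos φ₂ cos Δλ, the central angle is δ ≈ 1.319 rad (75.6°). The total great-circle distance is δ·R ≈ 1.319 × 6371 ≈ 8404 km, so the target fraction is f = 2000/8404 ≈ 0.238.
Interpolate at f ≈ 0.238 with slerp weights a = sin((1−f)δ)/sin δ ≈ 0.872, b = sin(fδ)/sin δ ≈ 0.319.
p = a·p₁ + b·p₂ ≈ (-0.383, 0.488, 0.785); φ = arcsin(p_z) ≈ 51.68°, λ = atan2(p_y, p_x) ≈ 128.12°.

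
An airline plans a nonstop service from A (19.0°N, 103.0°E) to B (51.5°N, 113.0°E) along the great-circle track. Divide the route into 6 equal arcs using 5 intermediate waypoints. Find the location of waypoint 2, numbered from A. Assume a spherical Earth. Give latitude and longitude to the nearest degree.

≈ (30°N, 106°E)

Write both endpoints as unit vectors p₁, p₂ with components (cos φ cos λ, cos φ sin λ, sin φ).
The central angle between the endpoints is δ = arccos(p₁·p₂) ≈ 0.584 rad (33.4°).
Interpolate at f = 2/6 with slerp weights a = sin((1−f)δ)/sin δ ≈ 0.688, b = sin(fδ)/sin δ ≈ 0.351.
p = a·p₁ + b·p₂ ≈ (-0.232, 0.835, 0.499); φ = arcsin(p_z) ≈ 29.91°, λ = atan2(p_y, p_x) ≈ 105.51°.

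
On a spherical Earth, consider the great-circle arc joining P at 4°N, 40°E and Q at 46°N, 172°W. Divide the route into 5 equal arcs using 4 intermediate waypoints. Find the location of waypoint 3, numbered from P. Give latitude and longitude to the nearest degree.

≈ 62°N, 102°E

Write both endpoints as unit vectors p₁, p₂ with components (cos φ cos λ, cos φ sin λ, sin φ).
The central angle between the endpoints is δ = arccos(p₁·p₂) ≈ 2.138 rad (122.5°).
Interpolate at f = 3/5 with slerp weights a = sin((1−f)δ)/sin δ ≈ 0.895, b = sin(fδ)/sin δ ≈ 1.137.
p = a·p₁ + b·p₂ ≈ (-0.098, 0.464, 0.880); φ = arcsin(p_z) ≈ 61.69°, λ = atan2(p_y, p_x) ≈ 101.95°.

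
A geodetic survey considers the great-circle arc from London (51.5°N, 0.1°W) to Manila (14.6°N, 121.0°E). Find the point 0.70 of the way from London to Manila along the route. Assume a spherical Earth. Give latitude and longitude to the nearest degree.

≈ 38°N, 102°E

From cos δ = sin φ₁ sin φ₂ + cos φ₁ cos φ₂ cos Δλ, the central angle is δ ≈ 1.685 rad (96.5°).
Interpolate at f = 0.70 with slerp weights a = sin((1−f)δ)/sin δ ≈ 0.487, b = sin(fδ)/sin δ ≈ 0.930.
p = a·p₁ + b·p₂ ≈ (-0.160, 0.771, 0.616); φ = arcsin(p_z) ≈ 38.02°, λ = atan2(p_y, p_x) ≈ 101.74°.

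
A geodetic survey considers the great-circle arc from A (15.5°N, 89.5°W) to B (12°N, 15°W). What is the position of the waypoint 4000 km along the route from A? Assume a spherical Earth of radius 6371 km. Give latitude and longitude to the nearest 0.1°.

≈ (17.1°N, 52.0°W)

From cos δ = sin φ₁ sin φ₂ + cos φ₁ cos φ₂ cos Δλ, the central angle is δ ≈ 1.258 rad (72.1°). The total great-circle distance is δ·R ≈ 1.258 × 6371 ≈ 8017 km, so the target fraction is f = 4000/8017 ≈ 0.499.
Interpolate at f ≈ 0.499 with slerp weights a = sin((1−f)δ)/sin δ ≈ 0.620, b = sin(fδ)/sin δ ≈ 0.617.
p = a·p₁ + b·p₂ ≈ (0.588, -0.753, 0.294); φ = arcsin(p_z) ≈ 17.09°, λ = atan2(p_y, p_x) ≈ -52.00°.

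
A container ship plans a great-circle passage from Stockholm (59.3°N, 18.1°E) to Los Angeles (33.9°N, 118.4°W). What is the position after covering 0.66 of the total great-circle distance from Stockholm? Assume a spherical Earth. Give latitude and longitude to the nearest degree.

≈ 58°N, 100°W

Convert each endpoint to a unit vector on the sphere (x = cos φ cos λ, y = cos φ sin λ, z = sin φ).
The central angle between the endpoints is δ = arccos(p₁·p₂) ≈ 1.398 rad (80.1°).
Interpolate at f = 0.66 with slerp weights a = sin((1−f)δ)/sin δ ≈ 0.464, b = sin(fδ)/sin δ ≈ 0.809.
p = a·p₁ + b·p₂ ≈ (-0.094, -0.517, 0.851); φ = arcsin(p_z) ≈ 58.29°, λ = atan2(p_y, p_x) ≈ -100.31°.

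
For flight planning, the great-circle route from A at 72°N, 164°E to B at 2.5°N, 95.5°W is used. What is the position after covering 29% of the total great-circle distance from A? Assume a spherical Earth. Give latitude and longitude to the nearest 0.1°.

From cos δ = sin φ₁ sin φ₂ + cos φ₁ cos φ₂ cos Δλ, the central angle is δ ≈ 1.586 rad (90.8°).
Interpolate at f = 0.29 with slerp weights a = sin((1−f)δ)/sin δ ≈ 0.903, b = sin(fδ)/sin δ ≈ 0.444.
p = a·p₁ + b·p₂ ≈ (-0.311, -0.364, 0.878); φ = arcsin(p_z) ≈ 61.39°, λ = atan2(p_y, p_x) ≈ -130.44°.

≈ 61.4°N, 130.4°W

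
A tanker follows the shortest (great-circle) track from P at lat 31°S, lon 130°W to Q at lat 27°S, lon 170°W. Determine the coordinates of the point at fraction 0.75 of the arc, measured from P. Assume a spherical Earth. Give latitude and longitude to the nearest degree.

From cos δ = sin φ₁ sin φ₂ + cos φ₁ cos φ₂ cos Δλ, the central angle is δ ≈ 0.611 rad (35.0°).
Interpolate at f = 0.75 with slerp weights a = sin((1−f)δ)/sin δ ≈ 0.265, b = sin(fδ)/sin δ ≈ 0.771.
p = a·p₁ + b·p₂ ≈ (-0.823, -0.293, -0.487); φ = arcsin(p_z) ≈ -29.12°, λ = atan2(p_y, p_x) ≈ -160.37°.

≈ lat 29°S, lon 160°W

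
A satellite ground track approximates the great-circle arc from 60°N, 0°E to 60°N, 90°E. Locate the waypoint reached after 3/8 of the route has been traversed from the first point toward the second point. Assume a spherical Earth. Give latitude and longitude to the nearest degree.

≈ 67°N, 32°E

The haversine formula gives a central angle δ ≈ 0.723 rad (41.4°) between the endpoints.
Interpolate at f = 3/8 with slerp weights a = sin((1−f)δ)/sin δ ≈ 0.660, b = sin(fδ)/sin δ ≈ 0.405.
p = a·p₁ + b·p₂ ≈ (0.330, 0.202, 0.922); φ = arcsin(p_z) ≈ 67.23°, λ = atan2(p_y, p_x) ≈ 31.52°.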